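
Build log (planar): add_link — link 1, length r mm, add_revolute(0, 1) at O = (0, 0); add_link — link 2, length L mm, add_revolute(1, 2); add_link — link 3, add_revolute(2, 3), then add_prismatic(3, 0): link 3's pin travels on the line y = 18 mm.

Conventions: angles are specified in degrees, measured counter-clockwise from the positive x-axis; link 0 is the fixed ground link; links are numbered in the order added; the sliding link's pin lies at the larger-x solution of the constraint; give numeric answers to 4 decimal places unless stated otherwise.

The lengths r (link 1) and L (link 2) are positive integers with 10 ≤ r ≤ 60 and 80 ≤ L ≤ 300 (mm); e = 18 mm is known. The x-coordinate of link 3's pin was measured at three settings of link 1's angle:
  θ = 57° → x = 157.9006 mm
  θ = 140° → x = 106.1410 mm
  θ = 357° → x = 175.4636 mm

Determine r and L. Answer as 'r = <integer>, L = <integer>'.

constraint per measurement: (x − r cos θ)² + (r sin θ − e)² = L²
subtracting the θ₁ and θ₂ equations cancels the r² and L² terms:
r = (x₁² − x₂²) / (2[(x₁cos θ₁ + e sin θ₁) − (x₂cos θ₂ + e sin θ₂)]) = 40.0000 → r = 40
L² = (x₁ − r cos θ₁)² + (r sin θ₁ − e)² = 18769.0074 → L = 137.0000 → L = 137
check at θ₃=357°: x = 175.4636 (printed 175.4636) ✓

r = 40, L = 137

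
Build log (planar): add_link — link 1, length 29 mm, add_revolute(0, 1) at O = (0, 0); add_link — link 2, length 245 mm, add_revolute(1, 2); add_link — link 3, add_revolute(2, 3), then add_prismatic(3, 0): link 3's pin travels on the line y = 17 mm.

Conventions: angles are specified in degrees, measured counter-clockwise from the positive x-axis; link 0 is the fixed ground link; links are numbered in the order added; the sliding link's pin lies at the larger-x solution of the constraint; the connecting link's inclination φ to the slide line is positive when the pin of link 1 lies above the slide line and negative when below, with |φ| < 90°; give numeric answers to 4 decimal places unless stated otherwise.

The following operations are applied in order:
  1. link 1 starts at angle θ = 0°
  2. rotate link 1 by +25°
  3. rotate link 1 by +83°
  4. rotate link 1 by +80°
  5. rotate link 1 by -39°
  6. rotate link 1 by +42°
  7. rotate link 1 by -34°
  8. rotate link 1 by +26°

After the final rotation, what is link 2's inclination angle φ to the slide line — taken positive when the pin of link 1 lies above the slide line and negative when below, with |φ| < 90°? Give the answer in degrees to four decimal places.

geometry: r = 29 mm, L = 245 mm, e = 17 mm; θ starts at 0°
rotate link 1 by +25°: θ ← 0° +25° = 25°
rotate link 1 by +83°: θ ← 25° +83° = 108°
rotate link 1 by +80°: θ ← 108° +80° = 188°
rotate link 1 by -39°: θ ← 188° -39° = 149°
rotate link 1 by +42°: θ ← 149° +42° = 191°
rotate link 1 by -34°: θ ← 191° -34° = 157°
rotate link 1 by +26°: θ ← 157° +26° = 183°
h = r sin θ − e = -1.517743 − 17 = -18.517743
sin φ = h / L = -18.517743 / 245 = -0.07558262
φ = arcsin(-0.07558262) = -4.334699°

-4.3347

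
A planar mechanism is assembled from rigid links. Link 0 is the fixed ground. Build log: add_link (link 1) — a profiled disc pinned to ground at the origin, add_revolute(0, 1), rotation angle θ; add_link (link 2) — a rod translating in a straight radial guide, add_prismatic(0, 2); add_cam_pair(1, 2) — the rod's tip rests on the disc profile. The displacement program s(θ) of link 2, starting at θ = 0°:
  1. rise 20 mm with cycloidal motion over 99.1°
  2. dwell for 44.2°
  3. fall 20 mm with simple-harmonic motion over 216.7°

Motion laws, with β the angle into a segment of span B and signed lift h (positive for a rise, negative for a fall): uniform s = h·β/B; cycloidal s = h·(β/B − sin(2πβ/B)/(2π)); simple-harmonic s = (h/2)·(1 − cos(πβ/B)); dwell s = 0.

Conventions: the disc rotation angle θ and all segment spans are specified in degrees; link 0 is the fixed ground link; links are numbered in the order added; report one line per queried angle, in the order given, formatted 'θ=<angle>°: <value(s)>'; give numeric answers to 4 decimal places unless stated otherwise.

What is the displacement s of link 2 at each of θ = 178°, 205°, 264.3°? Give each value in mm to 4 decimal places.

seg 1 [0°–99.1°] cycloidal, h=20: full span → s += 20 → s = 20.0000
seg 2 [99.1°–143.3°] dwell: s stays 20.0000
seg 3 [143.3°–360°] simple-harmonic, h=-20: θ=178° here. β=34.7, B=216.7. -20/2·(1 − cos(π·0.1601)) = -1.2389 → s = 18.7611
seg 3 [143.3°–360°] simple-harmonic, h=-20: θ=205° here. β=61.7, B=216.7. -20/2·(1 − cos(π·0.2847)) = -3.7408 → s = 16.2592
seg 3 [143.3°–360°] simple-harmonic, h=-20: θ=264.3° here. β=121, B=216.7. -20/2·(1 − cos(π·0.5584)) = -11.8237 → s = 8.1763

θ=178°: 18.7611
θ=205°: 16.2592
θ=264.3°: 8.1763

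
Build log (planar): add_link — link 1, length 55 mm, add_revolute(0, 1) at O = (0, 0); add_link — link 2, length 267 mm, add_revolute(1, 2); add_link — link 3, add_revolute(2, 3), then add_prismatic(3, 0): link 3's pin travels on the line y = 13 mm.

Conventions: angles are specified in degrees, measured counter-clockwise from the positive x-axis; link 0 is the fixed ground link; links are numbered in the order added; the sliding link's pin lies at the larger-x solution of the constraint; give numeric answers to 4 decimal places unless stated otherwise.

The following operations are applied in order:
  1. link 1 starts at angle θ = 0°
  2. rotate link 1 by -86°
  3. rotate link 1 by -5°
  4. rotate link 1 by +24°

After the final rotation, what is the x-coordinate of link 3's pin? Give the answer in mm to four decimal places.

geometry: r = 55 mm, L = 267 mm, e = 13 mm; θ starts at 0°
rotate link 1 by -86°: θ ← 0° -86° = -86°
rotate link 1 by -5°: θ ← -86° -5° = -91°
rotate link 1 by +24°: θ ← -91° +24° = -67°
crank pin P = (r cos θ, r sin θ) = (21.490212, -50.627767)
h = r sin θ − e = -50.627767 − 13 = -63.627767
x = r cos θ + √(L² − h²) = 21.490212 + 259.307746 = 280.797958

280.7980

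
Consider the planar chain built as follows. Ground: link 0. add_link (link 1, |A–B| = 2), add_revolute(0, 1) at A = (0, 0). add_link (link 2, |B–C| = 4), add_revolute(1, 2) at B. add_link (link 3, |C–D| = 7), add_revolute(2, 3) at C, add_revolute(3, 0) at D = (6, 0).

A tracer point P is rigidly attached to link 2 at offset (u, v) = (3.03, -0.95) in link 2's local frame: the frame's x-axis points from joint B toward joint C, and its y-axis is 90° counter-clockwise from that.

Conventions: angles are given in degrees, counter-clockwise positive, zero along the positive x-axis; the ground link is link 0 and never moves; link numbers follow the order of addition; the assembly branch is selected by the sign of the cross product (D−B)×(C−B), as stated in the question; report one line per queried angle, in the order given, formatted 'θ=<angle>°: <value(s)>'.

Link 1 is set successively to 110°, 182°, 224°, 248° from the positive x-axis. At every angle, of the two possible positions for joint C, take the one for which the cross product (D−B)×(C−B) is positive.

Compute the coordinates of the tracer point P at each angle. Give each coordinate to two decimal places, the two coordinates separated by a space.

A=(0,0), D=(6.00,0)
θ=110°: B = A + 2.00·(cos110°, sin110°) = (-0.6840, 1.8794)
θ=110°: |BD| = 6.9432
θ=110°: circle(B,4.00) ∩ circle(D,7.00): a=1.0952, h=3.8471
θ=110°:   candidates: C₊=(1.4116,5.2865) cross=26.712; C₋=(-0.6711,-2.1206) cross=-26.712
θ=110°:   branch + wants cross > 0 → take C=(1.4116,5.2865) (cross=26.712)
θ=110°: ex = (C−B)/|BC| = (0.5239,0.8518); ey = (-0.8518,0.5239)
θ=110°: P = B + 3.03·ex + -0.95·ey = (1.7126,3.9625)
θ=182°: B = A + 2.00·(cos182°, sin182°) = (-1.9988, -0.0698)
θ=182°: |BD| = 7.9991
θ=182°: circle(B,4.00) ∩ circle(D,7.00): a=1.9368, h=3.4998
θ=182°:   candidates: C₊=(-0.0926,3.4468) cross=27.995; C₋=(-0.0315,-3.5526) cross=-27.995
θ=182°:   branch + wants cross > 0 → take C=(-0.0926,3.4468) (cross=27.995)
θ=182°: ex = (C−B)/|BC| = (0.4765,0.8791); ey = (-0.8791,0.4765)
θ=182°: P = B + 3.03·ex + -0.95·ey = (0.2804,2.1413)
θ=224°: B = A + 2.00·(cos224°, sin224°) = (-1.4387, -1.3893)
θ=224°: |BD| = 7.5673
θ=224°: circle(B,4.00) ∩ circle(D,7.00): a=1.6032, h=3.6647
θ=224°:   candidates: C₊=(-0.5355,2.5074) cross=27.732; C₋=(0.8101,-4.6973) cross=-27.732
θ=224°:   branch + wants cross > 0 → take C=(-0.5355,2.5074) (cross=27.732)
θ=224°: ex = (C−B)/|BC| = (0.2258,0.9742); ey = (-0.9742,0.2258)
θ=224°: P = B + 3.03·ex + -0.95·ey = (0.1709,1.3479)
θ=248°: B = A + 2.00·(cos248°, sin248°) = (-0.7492, -1.8544)
θ=248°: |BD| = 6.9993
θ=248°: circle(B,4.00) ∩ circle(D,7.00): a=1.1423, h=3.8334
θ=248°:   candidates: C₊=(-0.6633,2.1447) cross=26.831; C₋=(1.3679,-5.2482) cross=-26.831
θ=248°:   branch + wants cross > 0 → take C=(-0.6633,2.1447) (cross=26.831)
θ=248°: ex = (C−B)/|BC| = (0.0215,0.9998); ey = (-0.9998,0.0215)
θ=248°: P = B + 3.03·ex + -0.95·ey = (0.2656,1.1545)

θ=110°: 1.71 3.96
θ=182°: 0.28 2.14
θ=224°: 0.17 1.35
θ=248°: 0.27 1.15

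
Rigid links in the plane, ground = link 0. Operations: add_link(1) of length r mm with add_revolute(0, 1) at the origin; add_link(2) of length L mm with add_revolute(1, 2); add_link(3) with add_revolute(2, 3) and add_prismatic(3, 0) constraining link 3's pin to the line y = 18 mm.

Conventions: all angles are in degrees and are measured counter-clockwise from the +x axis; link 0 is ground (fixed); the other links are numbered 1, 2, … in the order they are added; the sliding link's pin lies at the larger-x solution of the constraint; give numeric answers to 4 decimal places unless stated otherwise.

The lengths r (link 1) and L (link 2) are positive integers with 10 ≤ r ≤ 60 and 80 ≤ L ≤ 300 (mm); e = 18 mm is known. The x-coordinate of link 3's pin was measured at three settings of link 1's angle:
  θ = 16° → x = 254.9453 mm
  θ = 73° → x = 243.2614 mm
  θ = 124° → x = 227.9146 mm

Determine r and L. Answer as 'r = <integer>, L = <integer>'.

constraint per measurement: (x − r cos θ)² + (r sin θ − e)² = L²
subtracting the θ₁ and θ₂ equations cancels the r² and L² terms:
r = (x₁² − x₂²) / (2[(x₁cos θ₁ + e sin θ₁) − (x₂cos θ₂ + e sin θ₂)]) = 18.0000 → r = 18
L² = (x₁ − r cos θ₁)² + (r sin θ₁ − e)² = 56644.0035 → L = 238.0000 → L = 238
check at θ₃=124°: x = 227.9146 (printed 227.9146) ✓

r = 18, L = 238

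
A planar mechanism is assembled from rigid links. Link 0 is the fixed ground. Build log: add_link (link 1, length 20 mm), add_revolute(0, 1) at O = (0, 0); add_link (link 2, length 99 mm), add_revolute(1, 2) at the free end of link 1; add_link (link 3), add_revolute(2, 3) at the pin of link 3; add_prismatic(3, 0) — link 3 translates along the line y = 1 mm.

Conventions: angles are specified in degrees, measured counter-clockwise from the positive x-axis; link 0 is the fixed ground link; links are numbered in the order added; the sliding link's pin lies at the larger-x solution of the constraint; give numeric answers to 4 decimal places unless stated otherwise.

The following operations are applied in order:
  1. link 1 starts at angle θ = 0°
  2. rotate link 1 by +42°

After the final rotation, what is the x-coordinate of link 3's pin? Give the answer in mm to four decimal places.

geometry: r = 20 mm, L = 99 mm, e = 1 mm; θ starts at 0°
rotate link 1 by +42°: θ ← 0° +42° = 42°
crank pin P = (r cos θ, r sin θ) = (14.862897, 13.382612)
h = r sin θ − e = 13.382612 − 1 = 12.382612
x = r cos θ + √(L² − h²) = 14.862897 + 98.222558 = 113.085455

113.0855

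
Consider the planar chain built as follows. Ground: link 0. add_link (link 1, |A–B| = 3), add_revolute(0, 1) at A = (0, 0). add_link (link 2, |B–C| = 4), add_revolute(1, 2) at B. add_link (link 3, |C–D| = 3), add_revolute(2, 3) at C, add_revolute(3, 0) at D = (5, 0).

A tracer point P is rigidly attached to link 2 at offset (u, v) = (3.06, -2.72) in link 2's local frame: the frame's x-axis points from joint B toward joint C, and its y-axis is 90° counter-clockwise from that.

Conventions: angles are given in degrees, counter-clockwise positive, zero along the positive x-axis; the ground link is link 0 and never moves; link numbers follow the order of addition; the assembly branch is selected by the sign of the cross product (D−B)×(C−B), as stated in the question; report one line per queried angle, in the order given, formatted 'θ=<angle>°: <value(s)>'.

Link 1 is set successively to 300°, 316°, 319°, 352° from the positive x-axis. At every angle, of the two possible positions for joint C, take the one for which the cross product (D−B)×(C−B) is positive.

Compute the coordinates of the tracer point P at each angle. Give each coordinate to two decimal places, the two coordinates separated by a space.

A=(0,0), D=(5.00,0)
θ=300°: B = A + 3.00·(cos300°, sin300°) = (1.5000, -2.5981)
θ=300°: |BD| = 4.3589
θ=300°: circle(B,4.00) ∩ circle(D,3.00): a=2.9824, h=2.6656
θ=300°:   candidates: C₊=(2.3060,1.3199) cross=11.619; C₋=(5.4835,-2.9608) cross=-11.619
θ=300°:   branch + wants cross > 0 → take C=(2.3060,1.3199) (cross=11.619)
θ=300°: ex = (C−B)/|BC| = (0.2015,0.9795); ey = (-0.9795,0.2015)
θ=300°: P = B + 3.06·ex + -2.72·ey = (4.7808,-0.1489)
θ=316°: B = A + 3.00·(cos316°, sin316°) = (2.1580, -2.0840)
θ=316°: |BD| = 3.5242
θ=316°: circle(B,4.00) ∩ circle(D,3.00): a=2.7552, h=2.8998
θ=316°:   candidates: C₊=(2.6652,1.8837) cross=10.219; C₋=(6.0946,-2.7932) cross=-10.219
θ=316°:   branch + wants cross > 0 → take C=(2.6652,1.8837) (cross=10.219)
θ=316°: ex = (C−B)/|BC| = (0.1268,0.9919); ey = (-0.9919,0.1268)
θ=316°: P = B + 3.06·ex + -2.72·ey = (5.2440,0.6065)
θ=319°: B = A + 3.00·(cos319°, sin319°) = (2.2641, -1.9682)
θ=319°: |BD| = 3.3703
θ=319°: circle(B,4.00) ∩ circle(D,3.00): a=2.7236, h=2.9295
θ=319°:   candidates: C₊=(2.7643,2.0004) cross=9.873; C₋=(6.1858,-2.7557) cross=-9.873
θ=319°:   branch + wants cross > 0 → take C=(2.7643,2.0004) (cross=9.873)
θ=319°: ex = (C−B)/|BC| = (0.1250,0.9922); ey = (-0.9922,0.1250)
θ=319°: P = B + 3.06·ex + -2.72·ey = (5.3454,0.7277)
θ=352°: B = A + 3.00·(cos352°, sin352°) = (2.9708, -0.4175)
θ=352°: |BD| = 2.0717
θ=352°: circle(B,4.00) ∩ circle(D,3.00): a=2.7253, h=2.9279
θ=352°:   candidates: C₊=(5.0501,2.9996) cross=6.066; C₋=(6.2302,-2.7361) cross=-6.066
θ=352°:   branch + wants cross > 0 → take C=(5.0501,2.9996) (cross=6.066)
θ=352°: ex = (C−B)/|BC| = (0.5198,0.8543); ey = (-0.8543,0.5198)
θ=352°: P = B + 3.06·ex + -2.72·ey = (6.8851,0.7827)

θ=300°: 4.78 -0.15
θ=316°: 5.24 0.61
θ=319°: 5.35 0.73
θ=352°: 6.89 0.78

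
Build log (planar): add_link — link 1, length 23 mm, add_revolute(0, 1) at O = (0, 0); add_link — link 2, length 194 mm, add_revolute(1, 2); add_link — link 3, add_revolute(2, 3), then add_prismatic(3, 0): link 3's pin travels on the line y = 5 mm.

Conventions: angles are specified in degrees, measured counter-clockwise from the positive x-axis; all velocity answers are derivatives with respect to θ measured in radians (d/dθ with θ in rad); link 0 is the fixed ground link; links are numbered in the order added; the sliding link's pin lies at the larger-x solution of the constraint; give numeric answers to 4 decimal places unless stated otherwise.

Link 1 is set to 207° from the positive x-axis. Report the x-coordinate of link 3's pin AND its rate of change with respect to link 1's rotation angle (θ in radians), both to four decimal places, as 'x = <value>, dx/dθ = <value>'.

geometry: r = 23 mm, L = 194 mm, e = 5 mm
crank pin P = (r cos θ, r sin θ) = (-20.493150, -10.441781)
h = r sin θ − e = -10.441781 − 5 = -15.441781
x = r cos θ + √(L² − h²) = -20.493150 + 193.384465 = 172.891315
dx/dθ = −r sin θ − h·r cos θ/√(L² − h²) (θ in radians; h = -15.441781) = 8.805400

x = 172.8913, dx/dθ = 8.8054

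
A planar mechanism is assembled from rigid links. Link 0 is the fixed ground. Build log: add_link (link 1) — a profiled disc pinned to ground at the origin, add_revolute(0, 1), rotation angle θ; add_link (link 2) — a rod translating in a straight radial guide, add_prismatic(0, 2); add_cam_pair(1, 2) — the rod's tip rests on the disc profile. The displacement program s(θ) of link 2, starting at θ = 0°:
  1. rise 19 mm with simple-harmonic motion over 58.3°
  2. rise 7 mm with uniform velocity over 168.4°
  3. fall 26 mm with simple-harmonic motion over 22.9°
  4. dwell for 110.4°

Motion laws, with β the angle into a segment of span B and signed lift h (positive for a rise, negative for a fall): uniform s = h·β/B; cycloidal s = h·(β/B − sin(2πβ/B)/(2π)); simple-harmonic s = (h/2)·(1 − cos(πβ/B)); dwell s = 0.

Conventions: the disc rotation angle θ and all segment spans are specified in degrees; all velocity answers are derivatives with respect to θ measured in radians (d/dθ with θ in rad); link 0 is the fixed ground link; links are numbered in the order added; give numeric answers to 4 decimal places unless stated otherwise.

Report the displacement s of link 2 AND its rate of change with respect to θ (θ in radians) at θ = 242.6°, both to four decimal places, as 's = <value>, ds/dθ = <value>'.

seg 1 [0°–58.3°] simple-harmonic, h=19: full span → s += 19 → s = 19.0000
seg 2 [58.3°–226.7°] uniform, h=7: full span → s += 7 → s = 26.0000
seg 3 [226.7°–249.6°] simple-harmonic, h=-26: θ=242.6° here. β=15.9, B=22.9. -26/2·(1 − cos(π·0.6943)) = -20.4524 → s = 5.5476
velocity in seg [226.7°–249.6°] (simple-harmonic), θ in radians: β = 15.9° = 0.2775 rad, B = 22.9° = 0.3997 rad; ds/dθ = (πh/(2B)) sin(πβ/B) = (π·(-26)/(2·0.3997)) sin(π·0.6943) = -83.726075 mm/rad

s = 5.5476, ds/dθ = -83.7261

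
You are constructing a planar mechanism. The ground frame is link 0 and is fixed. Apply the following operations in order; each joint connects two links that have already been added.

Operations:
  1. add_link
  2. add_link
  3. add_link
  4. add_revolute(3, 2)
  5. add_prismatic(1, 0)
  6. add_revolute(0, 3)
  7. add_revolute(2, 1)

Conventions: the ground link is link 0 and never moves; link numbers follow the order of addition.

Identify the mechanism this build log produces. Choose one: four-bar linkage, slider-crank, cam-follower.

links: 4 (incl. ground); joints: 3 revolute, 1 prismatic, 0 higher (cam) pair, forming one closed loop
4 links, 3 revolutes + 1 prismatic in one loop → slider-crank

slider-crank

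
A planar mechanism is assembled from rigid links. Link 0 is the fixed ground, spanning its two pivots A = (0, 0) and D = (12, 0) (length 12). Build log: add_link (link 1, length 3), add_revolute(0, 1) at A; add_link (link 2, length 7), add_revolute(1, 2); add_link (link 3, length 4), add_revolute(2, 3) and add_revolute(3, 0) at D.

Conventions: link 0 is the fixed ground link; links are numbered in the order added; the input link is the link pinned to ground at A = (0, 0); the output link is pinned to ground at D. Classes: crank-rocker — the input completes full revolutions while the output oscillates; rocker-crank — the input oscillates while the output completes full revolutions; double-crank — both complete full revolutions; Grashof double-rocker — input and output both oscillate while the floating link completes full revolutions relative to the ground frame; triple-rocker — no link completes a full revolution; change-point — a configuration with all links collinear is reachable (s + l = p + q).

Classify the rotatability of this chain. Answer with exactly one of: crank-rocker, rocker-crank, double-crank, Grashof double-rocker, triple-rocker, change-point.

lengths: ground=12, input=3, coupler=7, output=4
sorted: s=3 (shortest), l=12 (longest), p+q=11
s + l = 15 vs p + q = 11
s + l > p + q → non-Grashof → no link fully rotates → triple-rocker

triple-rocker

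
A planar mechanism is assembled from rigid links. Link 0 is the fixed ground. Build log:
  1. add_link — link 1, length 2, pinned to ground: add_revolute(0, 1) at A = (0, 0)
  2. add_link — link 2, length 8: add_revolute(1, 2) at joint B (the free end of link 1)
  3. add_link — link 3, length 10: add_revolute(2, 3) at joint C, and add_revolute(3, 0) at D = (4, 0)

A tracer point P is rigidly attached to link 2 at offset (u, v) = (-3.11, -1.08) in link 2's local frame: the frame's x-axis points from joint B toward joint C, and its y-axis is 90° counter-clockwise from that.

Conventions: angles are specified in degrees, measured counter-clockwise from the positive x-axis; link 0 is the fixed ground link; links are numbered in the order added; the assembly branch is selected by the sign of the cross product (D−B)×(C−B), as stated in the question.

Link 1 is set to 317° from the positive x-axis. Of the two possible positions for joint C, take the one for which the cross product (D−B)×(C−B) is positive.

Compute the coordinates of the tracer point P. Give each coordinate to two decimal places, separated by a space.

A=(0,0), D=(4.00,0)
B = A + 2.00·(cos317°, sin317°) = (1.4627, -1.3640)
|BD| = 2.8807
circle(B,8.00) ∩ circle(D,10.00): a=-4.8082, h=6.3939
  candidates: C₊=(-5.7998,1.9910) cross=18.419; C₋=(0.2552,-9.2723) cross=-18.419
  branch + wants cross > 0 → take C=(-5.7998,1.9910) (cross=18.419)
ex = (C−B)/|BC| = (-0.9078,0.4194); ey = (-0.4194,-0.9078)
P = B + -3.11·ex + -1.08·ey = (4.7389,-1.6878)

4.74 -1.69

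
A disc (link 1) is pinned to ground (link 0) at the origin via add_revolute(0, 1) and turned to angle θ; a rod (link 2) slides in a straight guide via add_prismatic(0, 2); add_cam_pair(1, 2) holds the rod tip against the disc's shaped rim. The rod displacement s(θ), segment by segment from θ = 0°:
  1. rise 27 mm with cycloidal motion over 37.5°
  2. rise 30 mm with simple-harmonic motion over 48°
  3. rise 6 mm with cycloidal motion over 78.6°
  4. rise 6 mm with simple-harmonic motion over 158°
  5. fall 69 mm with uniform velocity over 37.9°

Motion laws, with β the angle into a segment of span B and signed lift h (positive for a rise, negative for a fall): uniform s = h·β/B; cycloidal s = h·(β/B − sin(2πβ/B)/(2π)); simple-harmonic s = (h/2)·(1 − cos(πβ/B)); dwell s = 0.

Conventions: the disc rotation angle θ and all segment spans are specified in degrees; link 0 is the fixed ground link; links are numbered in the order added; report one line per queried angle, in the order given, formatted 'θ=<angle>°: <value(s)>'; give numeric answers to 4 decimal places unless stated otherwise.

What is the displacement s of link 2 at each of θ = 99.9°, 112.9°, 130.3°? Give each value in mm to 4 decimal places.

segment 1 (0° to 37.5°, cycloidal, h = 27) is passed completely: s = 0.0000 + (27) = 27.0000
segment 2 (37.5° to 85.5°, simple-harmonic, h = 30) is passed completely: s = 27.0000 + (30) = 57.0000
θ = 99.9° falls in segment 3 (85.5° to 164.1°, cycloidal, h = 6): β = 99.9 − 85.5 = 14.4°, B = 78.6°; Δs = 6·(0.1832 − sin(2π·0.1832)/(2π)) = 0.2272; s = 57.0000 + 0.2272 = 57.2272
θ = 112.9° falls in segment 3 (85.5° to 164.1°, cycloidal, h = 6): β = 112.9 − 85.5 = 27.4°, B = 78.6°; Δs = 6·(0.3486 − sin(2π·0.3486)/(2π)) = 1.3141; s = 57.0000 + 1.3141 = 58.3141
θ = 130.3° falls in segment 3 (85.5° to 164.1°, cycloidal, h = 6): β = 130.3 − 85.5 = 44.8°, B = 78.6°; Δs = 6·(0.5700 − sin(2π·0.5700)/(2π)) = 3.8263; s = 57.0000 + 3.8263 = 60.8263

θ=99.9°: 57.2272
θ=112.9°: 58.3141
θ=130.3°: 60.8263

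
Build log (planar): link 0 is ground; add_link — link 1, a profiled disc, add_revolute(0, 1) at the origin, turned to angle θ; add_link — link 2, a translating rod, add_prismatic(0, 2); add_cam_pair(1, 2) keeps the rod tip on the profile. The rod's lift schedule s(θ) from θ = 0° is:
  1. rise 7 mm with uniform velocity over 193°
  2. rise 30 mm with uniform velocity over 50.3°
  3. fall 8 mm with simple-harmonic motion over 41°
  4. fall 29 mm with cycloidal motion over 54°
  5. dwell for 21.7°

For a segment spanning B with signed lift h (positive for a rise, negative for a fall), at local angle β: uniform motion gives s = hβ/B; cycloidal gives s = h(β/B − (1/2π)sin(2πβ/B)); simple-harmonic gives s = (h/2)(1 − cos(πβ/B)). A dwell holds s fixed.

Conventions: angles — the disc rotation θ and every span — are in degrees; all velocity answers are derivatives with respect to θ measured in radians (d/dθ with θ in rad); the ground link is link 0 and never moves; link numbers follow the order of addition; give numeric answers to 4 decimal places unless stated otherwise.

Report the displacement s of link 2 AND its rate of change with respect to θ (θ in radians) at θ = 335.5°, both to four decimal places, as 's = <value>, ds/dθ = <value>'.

seg 1 [0°–193°] uniform, h=7: full span → s += 7 → s = 7.0000
seg 2 [193°–243.3°] uniform, h=30: full span → s += 30 → s = 37.0000
seg 3 [243.3°–284.3°] simple-harmonic, h=-8: full span → s += -8 → s = 29.0000
seg 4 [284.3°–338.3°] cycloidal, h=-29: θ=335.5° here. β=51.2, B=54. -29·(0.9481 − sin(2π·0.9481)/(2π)) = -28.9735 → s = 0.0265
velocity in seg [284.3°–338.3°] (cycloidal), θ in radians: β = 51.2° = 0.8936 rad, B = 54° = 0.9425 rad; ds/dθ = (h/B)(1 − cos(2πβ/B)) = ((-29)/0.9425)(1 − cos(2π·0.9481)) = -1.618603 mm/rad

s = 0.0265, ds/dθ = -1.6186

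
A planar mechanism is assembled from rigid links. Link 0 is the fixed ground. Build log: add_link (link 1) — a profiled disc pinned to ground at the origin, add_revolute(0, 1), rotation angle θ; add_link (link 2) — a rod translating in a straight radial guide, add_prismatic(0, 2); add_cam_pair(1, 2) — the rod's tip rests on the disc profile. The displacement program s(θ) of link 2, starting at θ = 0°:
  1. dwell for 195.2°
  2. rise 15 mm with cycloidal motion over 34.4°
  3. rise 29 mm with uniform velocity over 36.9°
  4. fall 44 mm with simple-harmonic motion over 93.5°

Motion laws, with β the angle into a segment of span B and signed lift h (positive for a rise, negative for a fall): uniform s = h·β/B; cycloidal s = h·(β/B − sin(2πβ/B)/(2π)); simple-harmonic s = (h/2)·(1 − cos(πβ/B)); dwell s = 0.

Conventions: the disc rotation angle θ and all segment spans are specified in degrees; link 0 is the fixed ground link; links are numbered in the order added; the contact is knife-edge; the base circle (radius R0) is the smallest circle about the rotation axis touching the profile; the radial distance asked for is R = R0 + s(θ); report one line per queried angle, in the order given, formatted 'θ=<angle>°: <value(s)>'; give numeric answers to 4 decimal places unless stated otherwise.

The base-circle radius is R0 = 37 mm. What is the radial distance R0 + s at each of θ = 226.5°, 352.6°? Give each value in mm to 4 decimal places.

seg 1 [0°–195.2°] dwell: s stays 0.0000
seg 2 [195.2°–229.6°] cycloidal, h=15: θ=226.5° here. β=31.3, B=34.4. 15·(0.9099 − sin(2π·0.9099)/(2π)) = 14.9289 → s = 14.9289
seg 2 [195.2°–229.6°] cycloidal, h=15: full span → s += 15 → s = 15.0000
seg 3 [229.6°–266.5°] uniform, h=29: full span → s += 29 → s = 44.0000
seg 4 [266.5°–360°] simple-harmonic, h=-44: θ=352.6° here. β=86.1, B=93.5. -44/2·(1 − cos(π·0.9209)) = -43.3235 → s = 0.6765
θ=226.5°: R = R0 + s = 37 + 14.9289 = 51.9289
θ=352.6°: R = R0 + s = 37 + 0.6765 = 37.6765

θ=226.5°: 51.9289
θ=352.6°: 37.6765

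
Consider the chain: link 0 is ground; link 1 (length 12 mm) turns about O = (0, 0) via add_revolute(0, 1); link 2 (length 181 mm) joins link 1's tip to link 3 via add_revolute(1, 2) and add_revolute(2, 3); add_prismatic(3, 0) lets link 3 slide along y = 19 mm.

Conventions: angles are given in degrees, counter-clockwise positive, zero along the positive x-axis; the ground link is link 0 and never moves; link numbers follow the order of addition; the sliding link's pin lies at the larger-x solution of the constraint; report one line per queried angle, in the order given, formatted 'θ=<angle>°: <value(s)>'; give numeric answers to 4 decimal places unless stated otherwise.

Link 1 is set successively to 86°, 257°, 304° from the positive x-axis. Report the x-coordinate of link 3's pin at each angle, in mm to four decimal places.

geometry: r = 12 mm, L = 181 mm, e = 19 mm
θ=86°: crank pin P = (r cos θ, r sin θ) = (0.837078, 11.970769)
θ=86°: h = r sin θ − e = 11.970769 − 19 = -7.029231
θ=86°: x = r cos θ + √(L² − h²) = 0.837078 + 180.863457 = 181.700534
θ=257°: crank pin P = (r cos θ, r sin θ) = (-2.699413, -11.692441)
θ=257°: h = r sin θ − e = -11.692441 − 19 = -30.692441
θ=257°: x = r cos θ + √(L² − h²) = -2.699413 + 178.378738 = 175.679325
θ=304°: crank pin P = (r cos θ, r sin θ) = (6.710315, -9.948451)
θ=304°: h = r sin θ − e = -9.948451 − 19 = -28.948451
θ=304°: x = r cos θ + √(L² − h²) = 6.710315 + 178.670051 = 185.380366

θ=86°: 181.7005
θ=257°: 175.6793
θ=304°: 185.3804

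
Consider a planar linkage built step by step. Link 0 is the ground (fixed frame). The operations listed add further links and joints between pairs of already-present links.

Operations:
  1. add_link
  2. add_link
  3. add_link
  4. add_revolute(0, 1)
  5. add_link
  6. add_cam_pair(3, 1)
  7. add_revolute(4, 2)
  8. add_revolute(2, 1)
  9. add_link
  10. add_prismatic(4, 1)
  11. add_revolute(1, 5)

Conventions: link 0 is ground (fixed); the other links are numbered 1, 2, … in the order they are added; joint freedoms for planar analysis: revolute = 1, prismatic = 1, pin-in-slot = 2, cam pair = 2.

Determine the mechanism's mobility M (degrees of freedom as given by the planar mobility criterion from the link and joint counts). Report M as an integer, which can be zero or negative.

(L,J1,J2)=(1,0,0); link0 fixed
link1: (2,0,0)
link2: (3,0,0)
link3: (4,0,0)
R 0-1 [J1]: (4,1,0)
link4: (5,1,0)
C 3-1 [J2]: (5,1,1)
R 4-2 [J1]: (5,2,1)
R 2-1 [J1]: (5,3,1)
link5: (6,3,1)
P 4-1 [J1]: (6,4,1)
R 1-5 [J1]: (6,5,1)
Grübler: 3·5 − 2·5 − 1 = 4

M = 4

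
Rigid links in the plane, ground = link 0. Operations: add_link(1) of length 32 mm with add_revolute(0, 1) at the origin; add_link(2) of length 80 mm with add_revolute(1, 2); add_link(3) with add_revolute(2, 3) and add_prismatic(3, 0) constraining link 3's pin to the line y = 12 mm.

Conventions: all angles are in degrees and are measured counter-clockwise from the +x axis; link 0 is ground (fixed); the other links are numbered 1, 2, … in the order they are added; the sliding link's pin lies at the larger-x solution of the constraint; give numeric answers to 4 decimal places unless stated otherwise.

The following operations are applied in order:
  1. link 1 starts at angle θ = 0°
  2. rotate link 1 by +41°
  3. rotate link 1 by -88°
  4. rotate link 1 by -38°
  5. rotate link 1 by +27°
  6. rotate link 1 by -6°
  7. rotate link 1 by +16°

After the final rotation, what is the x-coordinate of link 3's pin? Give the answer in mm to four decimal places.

geometry: r = 32 mm, L = 80 mm, e = 12 mm; θ starts at 0°
rotate link 1 by +41°: θ ← 0° +41° = 41°
rotate link 1 by -88°: θ ← 41° -88° = -47°
rotate link 1 by -38°: θ ← -47° -38° = -85°
rotate link 1 by +27°: θ ← -85° +27° = -58°
rotate link 1 by -6°: θ ← -58° -6° = -64°
rotate link 1 by +16°: θ ← -64° +16° = -48°
crank pin P = (r cos θ, r sin θ) = (21.412179, -23.780634)
h = r sin θ − e = -23.780634 − 12 = -35.780634
x = r cos θ + √(L² − h²) = 21.412179 + 71.552402 = 92.964581

92.9646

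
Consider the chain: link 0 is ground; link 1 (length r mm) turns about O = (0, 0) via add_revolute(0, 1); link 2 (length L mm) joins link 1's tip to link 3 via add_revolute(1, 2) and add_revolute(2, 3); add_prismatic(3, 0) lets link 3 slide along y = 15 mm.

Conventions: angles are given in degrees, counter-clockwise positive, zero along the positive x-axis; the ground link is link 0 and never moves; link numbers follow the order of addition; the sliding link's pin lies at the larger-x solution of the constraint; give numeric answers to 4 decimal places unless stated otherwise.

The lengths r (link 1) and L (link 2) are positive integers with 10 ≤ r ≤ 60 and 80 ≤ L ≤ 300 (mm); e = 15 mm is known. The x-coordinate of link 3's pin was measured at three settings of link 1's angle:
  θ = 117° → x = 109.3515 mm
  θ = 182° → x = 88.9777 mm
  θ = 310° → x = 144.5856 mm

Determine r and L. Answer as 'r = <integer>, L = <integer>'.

constraint per measurement: (x − r cos θ)² + (r sin θ − e)² = L²
subtracting the θ₁ and θ₂ equations cancels the r² and L² terms:
r = (x₁² − x₂²) / (2[(x₁cos θ₁ + e sin θ₁) − (x₂cos θ₂ + e sin θ₂)]) = 37.9999 → r = 38
L² = (x₁ − r cos θ₁)² + (r sin θ₁ − e)² = 16383.9883 → L = 128.0000 → L = 128
check at θ₃=310°: x = 144.5856 (printed 144.5856) ✓

r = 38, L = 128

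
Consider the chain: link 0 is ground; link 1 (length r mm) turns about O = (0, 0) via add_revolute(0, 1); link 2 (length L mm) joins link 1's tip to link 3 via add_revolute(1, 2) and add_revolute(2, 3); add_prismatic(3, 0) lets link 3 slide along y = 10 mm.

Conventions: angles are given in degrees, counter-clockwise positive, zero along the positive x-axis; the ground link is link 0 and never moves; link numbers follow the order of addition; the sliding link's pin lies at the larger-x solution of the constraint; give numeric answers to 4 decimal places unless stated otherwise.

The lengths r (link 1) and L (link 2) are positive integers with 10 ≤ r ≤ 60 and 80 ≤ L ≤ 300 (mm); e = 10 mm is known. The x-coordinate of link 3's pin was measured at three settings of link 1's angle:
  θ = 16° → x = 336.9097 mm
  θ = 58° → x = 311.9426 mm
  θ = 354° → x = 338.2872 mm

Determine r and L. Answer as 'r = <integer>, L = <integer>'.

constraint per measurement: (x − r cos θ)² + (r sin θ − e)² = L²
subtracting the θ₁ and θ₂ equations cancels the r² and L² terms:
r = (x₁² − x₂²) / (2[(x₁cos θ₁ + e sin θ₁) − (x₂cos θ₂ + e sin θ₂)]) = 53.0000 → r = 53
L² = (x₁ − r cos θ₁)² + (r sin θ₁ − e)² = 81795.9811 → L = 286.0000 → L = 286
check at θ₃=354°: x = 338.2872 (printed 338.2872) ✓

r = 53, L = 286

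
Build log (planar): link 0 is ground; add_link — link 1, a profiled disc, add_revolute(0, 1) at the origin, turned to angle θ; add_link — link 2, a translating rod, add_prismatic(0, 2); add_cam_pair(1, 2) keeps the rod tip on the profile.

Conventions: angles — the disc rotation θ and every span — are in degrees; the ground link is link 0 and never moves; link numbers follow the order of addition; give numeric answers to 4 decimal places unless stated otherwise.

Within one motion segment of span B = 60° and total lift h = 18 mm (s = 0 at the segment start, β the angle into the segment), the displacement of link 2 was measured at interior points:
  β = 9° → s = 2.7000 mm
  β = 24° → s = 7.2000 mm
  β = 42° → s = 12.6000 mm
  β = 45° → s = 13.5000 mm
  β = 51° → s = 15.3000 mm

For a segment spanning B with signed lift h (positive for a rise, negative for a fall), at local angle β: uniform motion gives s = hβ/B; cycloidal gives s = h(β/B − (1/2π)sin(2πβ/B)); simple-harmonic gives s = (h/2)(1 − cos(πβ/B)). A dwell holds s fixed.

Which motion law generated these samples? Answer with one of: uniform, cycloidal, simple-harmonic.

candidates at β/B = r: uniform s = h·r (linear in β); cycloidal s = h·(r − sin(2πr)/(2π)); simple-harmonic s = (h/2)(1 − cos(πr))
β=9°: printed 2.7000 | uniform 2.7000, cycloidal 0.3823, simple-harmonic 0.9809
β=24°: printed 7.2000 | uniform 7.2000, cycloidal 5.5161, simple-harmonic 6.2188
β=42°: printed 12.6000 | uniform 12.6000, cycloidal 15.3246, simple-harmonic 14.2901
β=45°: printed 13.5000 | uniform 13.5000, cycloidal 16.3648, simple-harmonic 15.3640
β=51°: printed 15.3000 | uniform 15.3000, cycloidal 17.6177, simple-harmonic 17.0191
only one law matches every sample → uniform

uniform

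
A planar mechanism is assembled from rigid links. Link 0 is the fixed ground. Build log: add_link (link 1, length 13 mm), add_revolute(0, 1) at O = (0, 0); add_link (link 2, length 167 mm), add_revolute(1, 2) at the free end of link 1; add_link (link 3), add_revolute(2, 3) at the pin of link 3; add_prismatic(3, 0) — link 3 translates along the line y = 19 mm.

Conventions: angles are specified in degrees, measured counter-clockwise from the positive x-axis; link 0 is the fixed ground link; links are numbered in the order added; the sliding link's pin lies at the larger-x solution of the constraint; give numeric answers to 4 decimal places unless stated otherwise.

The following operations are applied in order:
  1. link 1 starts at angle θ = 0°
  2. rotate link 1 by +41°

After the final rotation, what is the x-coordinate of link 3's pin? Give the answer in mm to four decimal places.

geometry: r = 13 mm, L = 167 mm, e = 19 mm; θ starts at 0°
rotate link 1 by +41°: θ ← 0° +41° = 41°
crank pin P = (r cos θ, r sin θ) = (9.811225, 8.528767)
h = r sin θ − e = 8.528767 − 19 = -10.471233
x = r cos θ + √(L² − h²) = 9.811225 + 166.671393 = 176.482618

176.4826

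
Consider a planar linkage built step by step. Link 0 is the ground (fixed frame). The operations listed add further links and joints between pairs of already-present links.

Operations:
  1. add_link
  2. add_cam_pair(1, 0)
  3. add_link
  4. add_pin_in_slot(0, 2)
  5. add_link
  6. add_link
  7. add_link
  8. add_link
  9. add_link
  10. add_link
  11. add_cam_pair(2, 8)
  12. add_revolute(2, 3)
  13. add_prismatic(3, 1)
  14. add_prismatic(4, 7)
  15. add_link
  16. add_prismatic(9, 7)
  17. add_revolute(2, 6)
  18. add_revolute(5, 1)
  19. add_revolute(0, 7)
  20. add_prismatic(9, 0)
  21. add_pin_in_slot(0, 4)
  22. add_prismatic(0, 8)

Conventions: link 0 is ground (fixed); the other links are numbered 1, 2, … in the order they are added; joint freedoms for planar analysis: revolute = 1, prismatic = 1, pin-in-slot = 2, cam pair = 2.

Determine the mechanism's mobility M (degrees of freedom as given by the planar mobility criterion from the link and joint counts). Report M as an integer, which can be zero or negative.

(L,J1,J2)=(1,0,0); link0 fixed
link1: (2,0,0)
C 1-0 [J2]: (2,0,1)
link2: (3,0,1)
PS 0-2 [J2]: (3,0,2)
link3: (4,0,2)
link4: (5,0,2)
link5: (6,0,2)
link6: (7,0,2)
link7: (8,0,2)
link8: (9,0,2)
C 2-8 [J2]: (9,0,3)
R 2-3 [J1]: (9,1,3)
P 3-1 [J1]: (9,2,3)
P 4-7 [J1]: (9,3,3)
link9: (10,3,3)
P 9-7 [J1]: (10,4,3)
R 2-6 [J1]: (10,5,3)
R 5-1 [J1]: (10,6,3)
R 0-7 [J1]: (10,7,3)
P 9-0 [J1]: (10,8,3)
PS 0-4 [J2]: (10,8,4)
P 0-8 [J1]: (10,9,4)
Grübler: 3·9 − 2·9 − 4 = 5

M = 5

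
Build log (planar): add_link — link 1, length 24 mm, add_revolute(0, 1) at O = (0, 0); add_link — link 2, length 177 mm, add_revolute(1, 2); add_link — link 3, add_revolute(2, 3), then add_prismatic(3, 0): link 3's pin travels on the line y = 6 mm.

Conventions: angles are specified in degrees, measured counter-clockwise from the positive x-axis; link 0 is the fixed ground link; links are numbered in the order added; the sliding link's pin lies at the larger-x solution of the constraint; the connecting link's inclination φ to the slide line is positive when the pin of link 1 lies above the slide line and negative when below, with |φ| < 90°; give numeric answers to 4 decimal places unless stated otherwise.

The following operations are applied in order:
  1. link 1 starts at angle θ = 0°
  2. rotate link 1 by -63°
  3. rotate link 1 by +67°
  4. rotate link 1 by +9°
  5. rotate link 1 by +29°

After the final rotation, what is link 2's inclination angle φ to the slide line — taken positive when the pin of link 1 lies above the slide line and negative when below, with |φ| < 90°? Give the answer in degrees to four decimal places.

geometry: r = 24 mm, L = 177 mm, e = 6 mm; θ starts at 0°
rotate link 1 by -63°: θ ← 0° -63° = -63°
rotate link 1 by +67°: θ ← -63° +67° = 4°
rotate link 1 by +9°: θ ← 4° +9° = 13°
rotate link 1 by +29°: θ ← 13° +29° = 42°
h = r sin θ − e = 16.059135 − 6 = 10.059135
sin φ = h / L = 10.059135 / 177 = 0.05683127
φ = arcsin(0.05683127) = 3.257947°

3.2579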